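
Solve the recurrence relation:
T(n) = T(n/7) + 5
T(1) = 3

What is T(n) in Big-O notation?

Each step divides n by 7 and adds 5. After log_7(n) steps we reach T(1)=3. So T(n) = 5·log_7(n) + 3 = O(log n).

Answer: O(log n)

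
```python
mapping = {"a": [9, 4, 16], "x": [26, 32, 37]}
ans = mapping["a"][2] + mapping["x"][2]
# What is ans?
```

Trace:
`mapping = {"a": [9, 4, 16], "x": [26, 32, 37]}` → mapping = {'a': [9, 4, 16], 'x': [26, 32, 37]}
`ans = mapping["a"][2] + mapping["x"][2]` → ans = 53
So ans = 53

Answer: 53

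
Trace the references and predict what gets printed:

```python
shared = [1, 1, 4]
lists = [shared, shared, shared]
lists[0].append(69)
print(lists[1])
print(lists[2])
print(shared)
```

Key concept: list of same reference.
Step by step:
`shared = [1, 1, 4]` → shared = [1, 1, 4]
`lists = [shared, shared, shared]` → lists = [[1, 1, 4], [1, 1, 4], [1, 1, 4]]
`lists[0].append(69)` → shared = [1, 1, 4, 69]; lists = [[1, 1, 4, 69], [1, 1, 4, 69], [1, 1, 4, 69]]
`print(lists[1])` → prints [1, 1, 4, 69]
`print(lists[2])` → prints [1, 1, 4, 69]
`print(shared)` → prints [1, 1, 4, 69]

Answer:
[1, 1, 4, 69]
[1, 1, 4, 69]
[1, 1, 4, 69]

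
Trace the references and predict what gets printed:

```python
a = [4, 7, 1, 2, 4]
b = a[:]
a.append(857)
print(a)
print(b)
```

Key concept: slice [:] creates copy.
Step by step:
`a = [4, 7, 1, 2, 4]` → a = [4, 7, 1, 2, 4]
`b = a[:]` → b = [4, 7, 1, 2, 4]
`a.append(857)` → a = [4, 7, 1, 2, 4, 857]
`print(a)` → prints [4, 7, 1, 2, 4, 857]
`print(b)` → prints [4, 7, 1, 2, 4]

Answer:
[4, 7, 1, 2, 4, 857]
[4, 7, 1, 2, 4]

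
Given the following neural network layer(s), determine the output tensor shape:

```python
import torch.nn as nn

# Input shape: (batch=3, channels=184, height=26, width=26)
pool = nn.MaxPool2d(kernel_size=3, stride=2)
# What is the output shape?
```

Input: (3, 184, 26, 26) -> Output: (3, 184, 12, 12)

Answer: (3, 184, 12, 12)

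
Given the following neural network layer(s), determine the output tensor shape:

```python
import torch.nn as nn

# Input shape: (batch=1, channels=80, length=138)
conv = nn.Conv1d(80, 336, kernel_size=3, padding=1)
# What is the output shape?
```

Input: (1, 80, 138) -> Output: (1, 336, 138)

Answer: (1, 336, 138)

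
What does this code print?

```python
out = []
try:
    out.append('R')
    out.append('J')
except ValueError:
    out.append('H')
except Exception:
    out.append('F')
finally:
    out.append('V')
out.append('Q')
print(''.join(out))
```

Execution trace: 'R' (try body) → 'J' (try body, no exception) → 'V' (finally) → 'Q' (after the try/except). Output: RJVQ

Answer: RJVQ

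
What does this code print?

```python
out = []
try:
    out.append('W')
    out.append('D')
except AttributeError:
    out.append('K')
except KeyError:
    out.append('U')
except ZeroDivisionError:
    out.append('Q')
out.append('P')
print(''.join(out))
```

Execution trace: 'W' (try body) → 'D' (try body, no exception) → 'P' (after the try/except). Output: WDP

Answer: WDP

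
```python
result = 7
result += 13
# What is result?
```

Trace:
`result = 7` → result = 7
`result += 13` → result = 20
So result = 20

Answer: 20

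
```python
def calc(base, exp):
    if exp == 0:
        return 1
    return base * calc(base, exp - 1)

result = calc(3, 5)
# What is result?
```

calc(3, 5) = 3 * 3 * 3 * 3 * 3 = 243

Answer: 243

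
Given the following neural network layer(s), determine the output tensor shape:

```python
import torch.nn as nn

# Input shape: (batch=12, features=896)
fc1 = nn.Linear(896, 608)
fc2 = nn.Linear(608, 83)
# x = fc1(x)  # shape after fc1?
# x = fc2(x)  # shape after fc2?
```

Input: (12, 896) -> after fc1: (12, 608) -> Output: (12, 83)

Answer: (12, 83)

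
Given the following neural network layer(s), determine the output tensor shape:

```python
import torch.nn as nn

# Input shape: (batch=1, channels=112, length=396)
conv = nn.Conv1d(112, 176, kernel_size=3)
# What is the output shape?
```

Input: (1, 112, 396) -> Output: (1, 176, 394)

Answer: (1, 176, 394)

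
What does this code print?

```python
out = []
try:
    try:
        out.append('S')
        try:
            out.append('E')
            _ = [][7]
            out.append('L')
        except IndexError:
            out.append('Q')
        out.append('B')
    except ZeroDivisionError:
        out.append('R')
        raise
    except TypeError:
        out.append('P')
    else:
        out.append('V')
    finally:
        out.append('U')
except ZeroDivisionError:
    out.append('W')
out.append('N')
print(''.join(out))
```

Execution trace: 'S' (try body) → 'E' (inner try body) → 'Q' (inner except IndexError) → 'B' (try body, no exception) → 'V' (else) → 'U' (finally) → 'N' (after the try/except). Output: SEQBVUN

Answer: SEQBVUN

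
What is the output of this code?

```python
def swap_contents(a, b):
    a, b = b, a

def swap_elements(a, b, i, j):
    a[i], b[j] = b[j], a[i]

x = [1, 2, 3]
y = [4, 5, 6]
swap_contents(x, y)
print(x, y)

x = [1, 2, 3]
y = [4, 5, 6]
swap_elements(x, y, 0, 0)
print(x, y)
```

Key concept: parameter rebinding vs mutation.
Step by step:
`x = [1, 2, 3]` → x = [1, 2, 3]
`y = [4, 5, 6]` → y = [4, 5, 6]
`swap_contents(x, y)` → no visible change to tracked variables
`print(x, y)` → prints [1, 2, 3] [4, 5, 6]
`x = [1, 2, 3]` → x = [1, 2, 3]
`y = [4, 5, 6]` → y = [4, 5, 6]
`swap_elements(x, y, 0, 0)` → x = [4, 2, 3]; y = [1, 5, 6]
`print(x, y)` → prints [4, 2, 3] [1, 5, 6]

Answer:
[1, 2, 3] [4, 5, 6]
[4, 2, 3] [1, 5, 6]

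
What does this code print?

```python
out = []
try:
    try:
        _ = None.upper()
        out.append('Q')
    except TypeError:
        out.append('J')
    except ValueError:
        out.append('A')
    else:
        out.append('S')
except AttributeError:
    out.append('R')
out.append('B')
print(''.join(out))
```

Execution trace: 'R' (outer except AttributeError) → 'B' (after the try/except). Output: RB

Answer: RB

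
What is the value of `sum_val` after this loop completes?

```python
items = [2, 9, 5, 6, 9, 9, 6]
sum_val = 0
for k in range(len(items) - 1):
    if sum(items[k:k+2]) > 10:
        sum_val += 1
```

Count windows with sum > 10
`sum_val` takes the values: 0 → 1 → 2 → 3 → 4 → 5 → 6

Answer: 6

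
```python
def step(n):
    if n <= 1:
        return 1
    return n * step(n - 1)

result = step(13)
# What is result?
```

step(13) = 13 * 12 * 11 * 10 * 9 * 8 * 7 * 6 * 5 * 4 * 3 * 2 * 1 = 6227020800

Answer: 6227020800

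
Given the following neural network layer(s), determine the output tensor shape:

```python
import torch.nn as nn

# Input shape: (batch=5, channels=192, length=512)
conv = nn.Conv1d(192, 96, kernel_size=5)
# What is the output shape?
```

Input: (5, 192, 512) -> Output: (5, 96, 508)

Answer: (5, 96, 508)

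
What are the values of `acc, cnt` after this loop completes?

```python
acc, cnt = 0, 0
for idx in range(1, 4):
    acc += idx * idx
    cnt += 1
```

Sum of squares and count
`acc, cnt` takes the values: (0, 0) → (1, 0) → (1, 1) → (5, 1) → (5, 2) → (14, 2) → (14, 3)

Answer: 14, 3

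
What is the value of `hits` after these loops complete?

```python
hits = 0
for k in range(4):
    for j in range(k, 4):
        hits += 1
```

Upper triangle: 4 + 3 + ... + 1
`hits` takes the values: 0 → 1 → 2 → 3 → 4 → 5 → 6 → 7 → 8 → 9 → 10

Answer: 10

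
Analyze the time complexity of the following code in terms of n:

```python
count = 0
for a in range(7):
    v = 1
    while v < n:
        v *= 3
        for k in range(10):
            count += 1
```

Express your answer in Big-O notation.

Each loop level contributes: 1 × log n × 1. Multiplying the contributions gives O(log n).

Answer: O(log n)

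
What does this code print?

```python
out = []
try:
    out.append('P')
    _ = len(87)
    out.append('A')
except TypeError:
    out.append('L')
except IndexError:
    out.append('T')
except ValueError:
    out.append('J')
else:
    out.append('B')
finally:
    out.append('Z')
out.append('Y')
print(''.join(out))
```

Execution trace: 'P' (try body) → 'L' (except TypeError) → 'Z' (finally) → 'Y' (after the try/except). Output: PLZY

Answer: PLZY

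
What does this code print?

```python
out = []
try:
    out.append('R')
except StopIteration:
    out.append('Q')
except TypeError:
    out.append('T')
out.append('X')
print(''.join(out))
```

Execution trace: 'R' (try body, no exception) → 'X' (after the try/except). Output: RX

Answer: RX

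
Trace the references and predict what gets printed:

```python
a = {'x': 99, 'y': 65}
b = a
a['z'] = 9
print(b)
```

Key concept: dict aliasing.
Step by step:
`a = {'x': 99, 'y': 65}` → a = {'x': 99, 'y': 65}
`b = a` → b = {'x': 99, 'y': 65} (same object as a)
`a['z'] = 9` → a = {'x': 99, 'y': 65, 'z': 9} (same object as b); b = {'x': 99, 'y': 65, 'z': 9} (same object as a)
`print(b)` → prints {'x': 99, 'y': 65, 'z': 9}

Answer: {'x': 99, 'y': 65, 'z': 9}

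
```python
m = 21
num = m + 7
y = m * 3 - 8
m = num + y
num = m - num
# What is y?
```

Trace:
`m = 21` → m = 21
`num = m + 7` → num = 28
`y = m * 3 - 8` → y = 55
`m = num + y` → m = 83
`num = m - num` → num = 55
So y = 55

Answer: 55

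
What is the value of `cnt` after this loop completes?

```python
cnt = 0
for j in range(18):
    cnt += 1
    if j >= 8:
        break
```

Loop breaks when j reaches 8, cnt is 9
`cnt` takes the values: 0 → 1 → 2 → 3 → 4 → 5 → 6 → 7 → 8 → 9

Answer: 9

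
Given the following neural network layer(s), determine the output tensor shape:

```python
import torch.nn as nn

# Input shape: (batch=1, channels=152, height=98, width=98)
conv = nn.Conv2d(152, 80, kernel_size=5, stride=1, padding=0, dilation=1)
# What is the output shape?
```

Input: (1, 152, 98, 98) -> Output: (1, 80, 94, 94)

Answer: (1, 80, 94, 94)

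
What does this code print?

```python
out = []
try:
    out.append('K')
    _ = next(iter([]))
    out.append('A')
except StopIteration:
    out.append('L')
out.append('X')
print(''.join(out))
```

Execution trace: 'K' (try body) → 'L' (except StopIteration) → 'X' (after the try/except). Output: KLX

Answer: KLX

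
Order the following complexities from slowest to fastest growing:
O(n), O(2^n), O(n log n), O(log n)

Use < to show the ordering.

Ordered by growth rate: O(log n) < O(n) < O(n log n) < O(2^n)

Answer: O(log n) < O(n) < O(n log n) < O(2^n)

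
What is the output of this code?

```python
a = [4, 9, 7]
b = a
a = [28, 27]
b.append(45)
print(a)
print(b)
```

Key concept: rebinding vs mutation: a is rebound to a new list, b still points at the original.
Step by step:
`a = [4, 9, 7]` → a = [4, 9, 7]
`b = a` → b = [4, 9, 7] (same object as a)
`a = [28, 27]` → a = [28, 27]
`b.append(45)` → b = [4, 9, 7, 45]
`print(a)` → prints [28, 27]
`print(b)` → prints [4, 9, 7, 45]

Answer:
[28, 27]
[4, 9, 7, 45]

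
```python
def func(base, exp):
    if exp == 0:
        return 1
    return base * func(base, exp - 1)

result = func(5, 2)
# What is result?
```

func(5, 2) = 5 * 5 = 25

Answer: 25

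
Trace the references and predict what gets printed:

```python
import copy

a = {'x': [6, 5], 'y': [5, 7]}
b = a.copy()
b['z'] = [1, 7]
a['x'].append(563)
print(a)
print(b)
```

Key concept: shallow copy of dict with mutable values.
Step by step:
`a = {'x': [6, 5], 'y': [5, 7]}` → a = {'x': [6, 5], 'y': [5, 7]}
`b = a.copy()` → b = {'x': [6, 5], 'y': [5, 7]}
`b['z'] = [1, 7]` → b = {'x': [6, 5], 'y': [5, 7], 'z': [1, 7]}
`a['x'].append(563)` → a = {'x': [6, 5, 563], 'y': [5, 7]}; b = {'x': [6, 5, 563], 'y': [5, 7], 'z': [1, 7]}
`print(a)` → prints {'x': [6, 5, 563], 'y': [5, 7]}
`print(b)` → prints {'x': [6, 5, 563], 'y': [5, 7], 'z': [1, 7]}

Answer:
{'x': [6, 5, 563], 'y': [5, 7]}
{'x': [6, 5, 563], 'y': [5, 7], 'z': [1, 7]}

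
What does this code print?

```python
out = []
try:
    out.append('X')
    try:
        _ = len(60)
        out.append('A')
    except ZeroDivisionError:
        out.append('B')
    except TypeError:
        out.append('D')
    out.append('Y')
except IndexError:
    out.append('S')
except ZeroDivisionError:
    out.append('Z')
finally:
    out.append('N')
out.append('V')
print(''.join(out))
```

Execution trace: 'X' (try body) → 'D' (inner except TypeError) → 'Y' (try body, no exception) → 'N' (finally) → 'V' (after the try/except). Output: XDYNV

Answer: XDYNV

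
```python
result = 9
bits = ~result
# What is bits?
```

Trace:
`result = 9` → result = 9
`bits = ~result` → bits = -10
So bits = -10

Answer: -10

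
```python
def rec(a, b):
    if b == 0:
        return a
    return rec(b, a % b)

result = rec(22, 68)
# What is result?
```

rec(22, 68) -> rec(68, 22) -> rec(22, 2) -> rec(2, 0) -> 2

Answer: 2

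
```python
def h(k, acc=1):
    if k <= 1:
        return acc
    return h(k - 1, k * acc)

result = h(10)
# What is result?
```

Accumulator trace (n, acc): (10, 1) -> (9, 10) -> (8, 90) -> (7, 720) -> (6, 5040) -> (5, 30240) -> (4, 151200) -> (3, 604800) -> (2, 1814400) -> (1, 3628800) -> return 3628800

Answer: 3628800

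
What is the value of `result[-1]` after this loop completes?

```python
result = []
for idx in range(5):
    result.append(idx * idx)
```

Last element of squares 0 to 4
`result` takes the values: [] → [0] → [0, 1] → [0, 1, 4] → [0, 1, 4, 9] → [0, 1, 4, 9, 16]
So `result[-1]` = 16

Answer: 16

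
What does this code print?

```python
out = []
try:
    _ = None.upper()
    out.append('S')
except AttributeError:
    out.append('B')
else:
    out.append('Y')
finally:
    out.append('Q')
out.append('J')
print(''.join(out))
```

Execution trace: 'B' (except AttributeError) → 'Q' (finally) → 'J' (after the try/except). Output: BQJ

Answer: BQJ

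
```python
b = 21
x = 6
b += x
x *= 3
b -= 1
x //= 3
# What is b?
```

Trace:
`b = 21` → b = 21
`x = 6` → x = 6
`b += x` → b = 27
`x *= 3` → x = 18
`b -= 1` → b = 26
`x //= 3` → x = 6
So b = 26

Answer: 26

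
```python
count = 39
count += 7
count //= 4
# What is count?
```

Trace:
`count = 39` → count = 39
`count += 7` → count = 46
`count //= 4` → count = 11
So count = 11

Answer: 11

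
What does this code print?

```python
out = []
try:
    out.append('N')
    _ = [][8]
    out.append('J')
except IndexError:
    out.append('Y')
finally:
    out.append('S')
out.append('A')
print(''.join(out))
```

Execution trace: 'N' (try body) → 'Y' (except IndexError) → 'S' (finally) → 'A' (after the try/except). Output: NYSA

Answer: NYSA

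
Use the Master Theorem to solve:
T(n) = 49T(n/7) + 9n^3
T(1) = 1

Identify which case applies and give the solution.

a=49, b=7, f(n)=9n^3. log_7(49) = 2. Since c=3 > 2 and the regularity condition holds (49(n/7)^3 = (49/7^3)n^3 with 49/7^3 < 1), Case 3 applies: T(n) = Θ(f(n)) = O(n^3).

Answer: O(n^3) - Case 3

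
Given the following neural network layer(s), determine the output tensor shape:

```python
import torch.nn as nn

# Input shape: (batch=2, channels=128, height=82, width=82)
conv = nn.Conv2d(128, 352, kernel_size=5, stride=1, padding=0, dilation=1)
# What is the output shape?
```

Input: (2, 128, 82, 82) -> Output: (2, 352, 78, 78)

Answer: (2, 352, 78, 78)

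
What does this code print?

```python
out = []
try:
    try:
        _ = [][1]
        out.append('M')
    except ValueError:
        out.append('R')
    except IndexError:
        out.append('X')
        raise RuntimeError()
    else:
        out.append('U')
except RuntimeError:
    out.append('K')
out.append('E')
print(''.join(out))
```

Execution trace: 'X' (inner except IndexError) → 'K' (outer except RuntimeError) → 'E' (after the try/except). Output: XKE

Answer: XKE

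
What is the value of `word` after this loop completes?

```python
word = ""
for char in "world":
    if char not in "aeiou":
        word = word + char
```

Remove vowels from 'world'
`word` takes the values: "" → "w" → "wr" → "wrl" → "wrld"

Answer: "wrld"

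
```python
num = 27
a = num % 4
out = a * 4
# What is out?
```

Trace:
`num = 27` → num = 27
`a = num % 4` → a = 3
`out = a * 4` → out = 12
So out = 12

Answer: 12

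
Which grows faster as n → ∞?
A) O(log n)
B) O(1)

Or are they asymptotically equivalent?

O(log n) vs O(1): Higher order terms dominate.

Answer: A) O(log n) grows faster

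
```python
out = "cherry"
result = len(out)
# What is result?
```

Trace:
`out = "cherry"` → out = 'cherry'
`result = len(out)` → result = 6
So result = 6

Answer: 6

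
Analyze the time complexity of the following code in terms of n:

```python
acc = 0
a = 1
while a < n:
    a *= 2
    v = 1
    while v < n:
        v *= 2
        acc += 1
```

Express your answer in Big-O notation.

Each loop level contributes: log n × log n. Multiplying the contributions gives O(log² n).

Answer: O(log² n)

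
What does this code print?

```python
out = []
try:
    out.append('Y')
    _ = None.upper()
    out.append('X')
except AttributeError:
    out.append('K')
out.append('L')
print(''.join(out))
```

Execution trace: 'Y' (try body) → 'K' (except AttributeError) → 'L' (after the try/except). Output: YKL

Answer: YKL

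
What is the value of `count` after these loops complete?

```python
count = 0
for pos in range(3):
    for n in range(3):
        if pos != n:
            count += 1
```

3² - 3 (exclude diagonal)
`count` takes the values: 0 → 1 → 2 → 3 → 4 → 5 → 6

Answer: 6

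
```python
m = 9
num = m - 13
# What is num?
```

Trace:
`m = 9` → m = 9
`num = m - 13` → num = -4
So num = -4

Answer: -4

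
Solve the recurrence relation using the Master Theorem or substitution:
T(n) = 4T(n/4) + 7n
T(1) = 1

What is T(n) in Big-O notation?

By Master Theorem: a=4, b=4, f(n)=7n. Since log_4(4) = 1 and f(n) = Θ(n^1), Case 2 applies. T(n) = O(n log n).

Answer: O(n log n)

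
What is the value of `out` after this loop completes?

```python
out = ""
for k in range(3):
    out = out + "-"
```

Repeat '-' 3 times
`out` takes the values: "" → "-" → "--" → "---"

Answer: "---"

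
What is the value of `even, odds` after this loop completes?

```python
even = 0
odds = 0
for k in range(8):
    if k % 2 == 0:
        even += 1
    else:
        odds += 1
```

Count evens and odds in range(8)
`even, odds` takes the values: (0, 0) → (1, 0) → (1, 1) → (2, 1) → (2, 2) → (3, 2) → (3, 3) → (4, 3) → (4, 4)

Answer: 4, 4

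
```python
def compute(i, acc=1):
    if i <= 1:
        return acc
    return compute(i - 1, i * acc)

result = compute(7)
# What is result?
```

Accumulator trace (n, acc): (7, 1) -> (6, 7) -> (5, 42) -> (4, 210) -> (3, 840) -> (2, 2520) -> (1, 5040) -> return 5040

Answer: 5040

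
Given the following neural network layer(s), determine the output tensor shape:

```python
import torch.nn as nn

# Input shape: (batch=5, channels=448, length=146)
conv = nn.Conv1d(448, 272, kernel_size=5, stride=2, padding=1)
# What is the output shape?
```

Input: (5, 448, 146) -> Output: (5, 272, 72)

Answer: (5, 272, 72)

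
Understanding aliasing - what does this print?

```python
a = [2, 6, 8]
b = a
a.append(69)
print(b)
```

Key concept: basic list aliasing.
Step by step:
`a = [2, 6, 8]` → a = [2, 6, 8]
`b = a` → b = [2, 6, 8] (same object as a)
`a.append(69)` → a = [2, 6, 8, 69] (same object as b); b = [2, 6, 8, 69] (same object as a)
`print(b)` → prints [2, 6, 8, 69]

Answer: [2, 6, 8, 69]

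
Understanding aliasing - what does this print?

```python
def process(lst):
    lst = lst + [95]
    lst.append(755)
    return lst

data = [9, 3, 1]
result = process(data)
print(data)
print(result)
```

Key concept: rebinding parameter vs mutation.
Step by step:
`data = [9, 3, 1]` → data = [9, 3, 1]
`result = process(data)` → result = [9, 3, 1, 95, 755]
`print(data)` → prints [9, 3, 1]
`print(result)` → prints [9, 3, 1, 95, 755]

Answer:
[9, 3, 1]
[9, 3, 1, 95, 755]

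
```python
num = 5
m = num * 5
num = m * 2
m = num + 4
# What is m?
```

Trace:
`num = 5` → num = 5
`m = num * 5` → m = 25
`num = m * 2` → num = 50
`m = num + 4` → m = 54
So m = 54

Answer: 54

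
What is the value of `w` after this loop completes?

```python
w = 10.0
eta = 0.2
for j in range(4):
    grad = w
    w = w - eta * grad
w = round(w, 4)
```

Gradient descent: w = 10.0 * (1 - 0.2)^4
`w` takes the values: 10.0 → 8.0 → 6.4 → 5.12 → 4.096

Answer: 4.096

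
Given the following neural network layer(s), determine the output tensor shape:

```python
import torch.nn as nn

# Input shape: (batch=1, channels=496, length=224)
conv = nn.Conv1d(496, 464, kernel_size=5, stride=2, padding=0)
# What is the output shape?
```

Input: (1, 496, 224) -> Output: (1, 464, 110)

Answer: (1, 464, 110)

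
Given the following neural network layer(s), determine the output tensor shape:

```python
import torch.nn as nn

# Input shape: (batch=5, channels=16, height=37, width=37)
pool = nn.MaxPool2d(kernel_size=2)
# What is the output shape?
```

Input: (5, 16, 37, 37) -> Output: (5, 16, 18, 18)

Answer: (5, 16, 18, 18)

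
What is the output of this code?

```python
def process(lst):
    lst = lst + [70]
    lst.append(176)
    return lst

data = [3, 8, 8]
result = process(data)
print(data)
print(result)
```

Key concept: rebinding parameter vs mutation.
Step by step:
`data = [3, 8, 8]` → data = [3, 8, 8]
`result = process(data)` → result = [3, 8, 8, 70, 176]
`print(data)` → prints [3, 8, 8]
`print(result)` → prints [3, 8, 8, 70, 176]

Answer:
[3, 8, 8]
[3, 8, 8, 70, 176]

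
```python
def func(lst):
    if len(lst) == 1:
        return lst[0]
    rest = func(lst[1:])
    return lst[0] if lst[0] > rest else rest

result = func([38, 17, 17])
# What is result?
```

Recursive max over [38, 17, 17] = 38

Answer: 38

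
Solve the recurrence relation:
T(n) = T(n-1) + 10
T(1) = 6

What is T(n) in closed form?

Unrolling: T(n) = T(1) + 10·(n-1) = 6 + 10(n-1) = 10n - 4.

Answer: T(n) = 10n - 4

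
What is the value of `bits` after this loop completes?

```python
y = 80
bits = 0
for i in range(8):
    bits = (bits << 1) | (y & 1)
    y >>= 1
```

Reverse lowest 8 bits of 80
`bits` takes the values: 0 → 1 → 2 → 5 → 10

Answer: 10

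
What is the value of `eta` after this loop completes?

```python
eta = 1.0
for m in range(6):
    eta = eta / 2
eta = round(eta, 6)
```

Halving LR 6 times: 1 / 2^6
`eta` takes the values: 1.0 → 0.5 → 0.25 → 0.125 → 0.0625 → 0.03125 → 0.015625

Answer: 0.015625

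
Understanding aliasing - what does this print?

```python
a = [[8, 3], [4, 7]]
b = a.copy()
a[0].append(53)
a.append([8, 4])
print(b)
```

Key concept: shallow copy with nested lists.
Step by step:
`a = [[8, 3], [4, 7]]` → a = [[8, 3], [4, 7]]
`b = a.copy()` → b = [[8, 3], [4, 7]]
`a[0].append(53)` → a = [[8, 3, 53], [4, 7]]; b = [[8, 3, 53], [4, 7]]
`a.append([8, 4])` → a = [[8, 3, 53], [4, 7], [8, 4]]
`print(b)` → prints [[8, 3, 53], [4, 7]]

Answer: [[8, 3, 53], [4, 7]]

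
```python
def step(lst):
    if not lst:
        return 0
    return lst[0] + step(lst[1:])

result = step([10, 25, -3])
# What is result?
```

10 + 25 + (-3) + 0 = 32

Answer: 32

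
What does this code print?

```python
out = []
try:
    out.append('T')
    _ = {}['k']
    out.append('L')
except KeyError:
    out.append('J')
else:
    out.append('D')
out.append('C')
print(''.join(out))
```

Execution trace: 'T' (try body) → 'J' (except KeyError) → 'C' (after the try/except). Output: TJC

Answer: TJC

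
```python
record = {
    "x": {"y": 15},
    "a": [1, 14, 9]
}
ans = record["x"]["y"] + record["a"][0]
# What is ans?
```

Trace:
`record = { ...` → record = {'x': {'y': 15}, 'a': [1, 14, 9]}
`ans = record["x"]["y"] + record["a"][0]` → ans = 16
So ans = 16

Answer: 16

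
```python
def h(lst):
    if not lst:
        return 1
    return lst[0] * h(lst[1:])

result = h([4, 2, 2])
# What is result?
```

Product over [4, 2, 2] = 4 * 2 * 2 = 16

Answer: 16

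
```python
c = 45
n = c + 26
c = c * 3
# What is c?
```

Trace:
`c = 45` → c = 45
`n = c + 26` → n = 71
`c = c * 3` → c = 135
So c = 135

Answer: 135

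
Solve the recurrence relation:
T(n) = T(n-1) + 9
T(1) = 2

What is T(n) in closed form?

Unrolling: T(n) = T(1) + 9·(n-1) = 2 + 9(n-1) = 9n - 7.

Answer: T(n) = 9n - 7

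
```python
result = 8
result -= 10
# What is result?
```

Trace:
`result = 8` → result = 8
`result -= 10` → result = -2
So result = -2

Answer: -2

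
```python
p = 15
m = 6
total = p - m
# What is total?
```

Trace:
`p = 15` → p = 15
`m = 6` → m = 6
`total = p - m` → total = 9
So total = 9

Answer: 9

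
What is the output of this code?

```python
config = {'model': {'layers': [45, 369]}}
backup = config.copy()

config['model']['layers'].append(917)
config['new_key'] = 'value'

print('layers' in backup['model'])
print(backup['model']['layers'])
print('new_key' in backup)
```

Key concept: shallow copy gotcha with nested dict.
Step by step:
`config = {'model': {'layers': [45, 369]}}` → config = {'model': {'layers': [45, 369]}}
`backup = config.copy()` → backup = {'model': {'layers': [45, 369]}}
`config['model']['layers'].append(917)` → config = {'model': {'layers': [45, 369, 917]}}; backup = {'model': {'layers': [45, 369, 917]}}
`config['new_key'] = 'value'` → config = {'model': {'layers': [45, 369, 917]}, 'new_key': 'value'}
`print('layers' in backup['model'])` → prints True
`print(backup['model']['layers'])` → prints [45, 369, 917]
`print('new_key' in backup)` → prints False

Answer:
True
[45, 369, 917]
False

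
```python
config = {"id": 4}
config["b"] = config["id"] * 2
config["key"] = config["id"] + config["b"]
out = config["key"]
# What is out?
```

Trace:
`config = {"id": 4}` → config = {'id': 4}
`config["b"] = config["id"] * 2` → config = {'id': 4, 'b': 8}
`config["key"] = config["id"] + config["b"]` → config = {'id': 4, 'b': 8, 'key': 12}
`out = config["key"]` → out = 12
So out = 12

Answer: 12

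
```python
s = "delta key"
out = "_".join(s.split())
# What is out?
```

Trace:
`s = "delta key"` → s = 'delta key'
`out = "_".join(s.split())` → out = 'delta_key'
So out = 'delta_key'

Answer: 'delta_key'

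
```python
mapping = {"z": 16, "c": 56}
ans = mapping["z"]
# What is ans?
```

Trace:
`mapping = {"z": 16, "c": 56}` → mapping = {'z': 16, 'c': 56}
`ans = mapping["z"]` → ans = 16
So ans = 16

Answer: 16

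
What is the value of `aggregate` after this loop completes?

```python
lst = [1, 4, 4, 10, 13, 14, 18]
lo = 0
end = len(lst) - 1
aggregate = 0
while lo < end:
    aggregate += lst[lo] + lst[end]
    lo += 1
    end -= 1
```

Sum of pairs from ends
`aggregate` takes the values: 0 → 19 → 37 → 54

Answer: 54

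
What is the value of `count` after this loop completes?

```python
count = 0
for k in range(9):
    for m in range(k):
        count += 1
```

Triangle number: 0+1+2+...+8
`count` takes the values: 0 → 1 → 2 → 3 → 4 → 5 → 6 → 7 → 8 → 9 → 10 → 11 → 12 → 13 → 14 → 15 → 16 → 17 → 18 → 19 → 20 → 21 → 22 → 23 → 24 → 25 → 26 → 27 → 28 → 29 → 30 → 31 → 32 → 33 → 34 → 35 → 36

Answer: 36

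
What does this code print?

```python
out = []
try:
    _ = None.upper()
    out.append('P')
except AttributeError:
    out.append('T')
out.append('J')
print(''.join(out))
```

Execution trace: 'T' (except AttributeError) → 'J' (after the try/except). Output: TJ

Answer: TJ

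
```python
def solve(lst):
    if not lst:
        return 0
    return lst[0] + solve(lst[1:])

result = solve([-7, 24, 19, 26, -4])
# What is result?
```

(-7) + 24 + 19 + 26 + (-4) + 0 = 58

Answer: 58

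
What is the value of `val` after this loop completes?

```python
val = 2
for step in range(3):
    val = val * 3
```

Multiply by 3, 3 times: 2 * 3^3 = 54
`val` takes the values: 2 → 6 → 18 → 54

Answer: 54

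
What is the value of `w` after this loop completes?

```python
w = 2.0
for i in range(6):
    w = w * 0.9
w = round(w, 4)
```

Exponential decay: 2.0 * 0.9^6
`w` takes the values: 2.0 → 1.8 → 1.62 → 1.458 → 1.3122 → 1.18098 → 1.062882 → 1.0629

Answer: 1.0629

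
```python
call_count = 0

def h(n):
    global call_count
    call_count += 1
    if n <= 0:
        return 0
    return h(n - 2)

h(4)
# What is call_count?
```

Linear recursion stepping by 2: 3 calls from n=4 down to ≤0.

Answer: 3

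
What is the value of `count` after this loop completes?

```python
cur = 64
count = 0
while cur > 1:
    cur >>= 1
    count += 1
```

Count right shifts until 1
`count` takes the values: 0 → 1 → 2 → 3 → 4 → 5 → 6

Answer: 6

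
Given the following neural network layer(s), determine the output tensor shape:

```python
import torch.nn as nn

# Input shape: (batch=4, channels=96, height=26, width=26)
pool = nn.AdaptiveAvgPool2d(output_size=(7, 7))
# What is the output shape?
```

Input: (4, 96, 26, 26) -> Output: (4, 96, 7, 7)

Answer: (4, 96, 7, 7)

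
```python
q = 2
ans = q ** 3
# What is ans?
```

Trace:
`q = 2` → q = 2
`ans = q ** 3` → ans = 8
So ans = 8

Answer: 8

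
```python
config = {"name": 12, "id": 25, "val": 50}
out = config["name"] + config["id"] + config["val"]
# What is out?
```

Trace:
`config = {"name": 12, "id": 25, "val": 50}` → config = {'name': 12, 'id': 25, 'val': 50}
`out = config["name"] + config["id"] + config["val"]` → out = 87
So out = 87

Answer: 87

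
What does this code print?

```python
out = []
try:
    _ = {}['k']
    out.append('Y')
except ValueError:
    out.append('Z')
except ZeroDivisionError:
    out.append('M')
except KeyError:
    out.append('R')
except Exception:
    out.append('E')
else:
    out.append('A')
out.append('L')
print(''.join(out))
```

Execution trace: 'R' (except KeyError) → 'L' (after the try/except). Output: RL

Answer: RL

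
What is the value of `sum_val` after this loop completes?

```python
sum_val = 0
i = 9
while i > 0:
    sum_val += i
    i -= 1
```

Sum 9 down to 1
`sum_val` takes the values: 0 → 9 → 17 → 24 → 30 → 35 → 39 → 42 → 44 → 45

Answer: 45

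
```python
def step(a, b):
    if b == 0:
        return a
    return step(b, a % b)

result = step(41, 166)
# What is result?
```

step(41, 166) -> step(166, 41) -> step(41, 2) -> step(2, 1) -> step(1, 0) -> 1

Answer: 1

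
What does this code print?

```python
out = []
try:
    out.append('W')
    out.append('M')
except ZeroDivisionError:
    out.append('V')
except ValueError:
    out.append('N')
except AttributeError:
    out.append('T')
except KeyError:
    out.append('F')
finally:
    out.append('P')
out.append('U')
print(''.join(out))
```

Execution trace: 'W' (try body) → 'M' (try body, no exception) → 'P' (finally) → 'U' (after the try/except). Output: WMPU

Answer: WMPU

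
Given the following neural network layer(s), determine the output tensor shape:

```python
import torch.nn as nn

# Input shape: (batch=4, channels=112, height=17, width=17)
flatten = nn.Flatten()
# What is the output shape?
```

Input: (4, 112, 17, 17) -> Output: (4, 32368)

Answer: (4, 32368)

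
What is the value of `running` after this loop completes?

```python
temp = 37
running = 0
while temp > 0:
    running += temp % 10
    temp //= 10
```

Sum digits of 37
`running` takes the values: 0 → 7 → 10

Answer: 10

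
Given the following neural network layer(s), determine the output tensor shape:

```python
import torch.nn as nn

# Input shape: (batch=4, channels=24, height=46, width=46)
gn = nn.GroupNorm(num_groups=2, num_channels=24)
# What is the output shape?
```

Input: (4, 24, 46, 46) -> Output: (4, 24, 46, 46)

Answer: (4, 24, 46, 46)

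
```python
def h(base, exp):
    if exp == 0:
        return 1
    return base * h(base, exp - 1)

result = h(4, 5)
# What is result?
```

h(4, 5) = 4 * 4 * 4 * 4 * 4 = 1024

Answer: 1024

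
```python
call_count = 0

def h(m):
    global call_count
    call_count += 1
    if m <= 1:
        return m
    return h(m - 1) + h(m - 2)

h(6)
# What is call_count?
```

Calls(m) = 1 + Calls(m-1) + Calls(m-2); Calls(0)=Calls(1)=1. For m=6 this gives 25.

Answer: 25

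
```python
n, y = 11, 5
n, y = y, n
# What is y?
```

Trace:
`n, y = 11, 5` → n = 11; y = 5
`n, y = y, n` → n = 5; y = 11
So y = 11

Answer: 11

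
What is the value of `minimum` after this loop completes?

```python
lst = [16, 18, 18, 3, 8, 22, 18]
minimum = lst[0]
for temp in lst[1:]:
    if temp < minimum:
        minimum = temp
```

Minimum of [16, 18, 18, 3, 8, 22, 18]
`minimum` takes the values: 16 → 3

Answer: 3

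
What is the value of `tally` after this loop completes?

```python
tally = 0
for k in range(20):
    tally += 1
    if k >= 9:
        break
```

Loop breaks when k reaches 9, tally is 10
`tally` takes the values: 0 → 1 → 2 → 3 → 4 → 5 → 6 → 7 → 8 → 9 → 10

Answer: 10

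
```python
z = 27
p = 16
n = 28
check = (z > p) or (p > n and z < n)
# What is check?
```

Trace:
`z = 27` → z = 27
`p = 16` → p = 16
`n = 28` → n = 28
`check = (z > p) or (p > n and z < n)` → check = True
So check = True

Answer: True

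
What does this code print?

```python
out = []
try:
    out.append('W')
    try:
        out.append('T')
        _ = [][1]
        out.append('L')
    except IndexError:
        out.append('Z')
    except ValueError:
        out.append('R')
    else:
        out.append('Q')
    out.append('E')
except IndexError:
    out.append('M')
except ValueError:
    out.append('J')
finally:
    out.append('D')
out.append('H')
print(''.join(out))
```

Execution trace: 'W' (try body) → 'T' (inner try body) → 'Z' (inner except IndexError) → 'E' (try body, no exception) → 'D' (finally) → 'H' (after the try/except). Output: WTZEDH

Answer: WTZEDH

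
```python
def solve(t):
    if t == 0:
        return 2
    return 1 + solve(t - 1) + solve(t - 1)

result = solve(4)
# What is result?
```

solve(t) = 1 + 2·solve(t-1), solve(0)=2. Closed form: (2+1)·2^4 - 1 = 47.

Answer: 47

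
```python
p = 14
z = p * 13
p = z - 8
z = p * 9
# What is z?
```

Trace:
`p = 14` → p = 14
`z = p * 13` → z = 182
`p = z - 8` → p = 174
`z = p * 9` → z = 1566
So z = 1566

Answer: 1566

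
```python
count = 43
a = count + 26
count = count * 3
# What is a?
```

Trace:
`count = 43` → count = 43
`a = count + 26` → a = 69
`count = count * 3` → count = 129
So a = 69

Answer: 69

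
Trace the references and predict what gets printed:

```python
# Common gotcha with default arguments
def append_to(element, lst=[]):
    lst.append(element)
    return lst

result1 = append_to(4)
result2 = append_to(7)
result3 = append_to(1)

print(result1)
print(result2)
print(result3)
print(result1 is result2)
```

Key concept: mutable default argument gotcha.
Step by step:
`result1 = append_to(4)` → result1 = [4]
`result2 = append_to(7)` → result1 = [4, 7] (same object as result2); result2 = [4, 7] (same object as result1)
`result3 = append_to(1)` → result1 = [4, 7, 1] (same object as result2, result3); result2 = [4, 7, 1] (same object as result1, result3); result3 = [4, 7, 1] (same object as result1, result2)
`print(result1)` → prints [4, 7, 1]
`print(result2)` → prints [4, 7, 1]
`print(result3)` → prints [4, 7, 1]
`print(result1 is result2)` → prints True

Answer:
[4, 7, 1]
[4, 7, 1]
[4, 7, 1]
True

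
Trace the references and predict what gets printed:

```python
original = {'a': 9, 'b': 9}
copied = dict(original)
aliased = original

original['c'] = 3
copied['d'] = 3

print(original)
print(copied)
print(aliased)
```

Key concept: dict() creates copy, assignment creates alias.
Step by step:
`original = {'a': 9, 'b': 9}` → original = {'a': 9, 'b': 9}
`copied = dict(original)` → copied = {'a': 9, 'b': 9}
`aliased = original` → aliased = {'a': 9, 'b': 9} (same object as original)
`original['c'] = 3` → original = {'a': 9, 'b': 9, 'c': 3} (same object as aliased); aliased = {'a': 9, 'b': 9, 'c': 3} (same object as original)
`copied['d'] = 3` → copied = {'a': 9, 'b': 9, 'd': 3}
`print(original)` → prints {'a': 9, 'b': 9, 'c': 3}
`print(copied)` → prints {'a': 9, 'b': 9, 'd': 3}
`print(aliased)` → prints {'a': 9, 'b': 9, 'c': 3}

Answer:
{'a': 9, 'b': 9, 'c': 3}
{'a': 9, 'b': 9, 'd': 3}
{'a': 9, 'b': 9, 'c': 3}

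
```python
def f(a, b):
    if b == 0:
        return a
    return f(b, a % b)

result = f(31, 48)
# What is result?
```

f(31, 48) -> f(48, 31) -> f(31, 17) -> f(17, 14) -> f(14, 3) -> f(3, 2) -> f(2, 1) -> f(1, 0) -> 1

Answer: 1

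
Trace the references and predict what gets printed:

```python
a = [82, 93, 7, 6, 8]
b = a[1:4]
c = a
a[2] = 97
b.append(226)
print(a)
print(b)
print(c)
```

Key concept: slice vs alias.
Step by step:
`a = [82, 93, 7, 6, 8]` → a = [82, 93, 7, 6, 8]
`b = a[1:4]` → b = [93, 7, 6]
`c = a` → c = [82, 93, 7, 6, 8] (same object as a)
`a[2] = 97` → a = [82, 93, 97, 6, 8] (same object as c); c = [82, 93, 97, 6, 8] (same object as a)
`b.append(226)` → b = [93, 7, 6, 226]
`print(a)` → prints [82, 93, 97, 6, 8]
`print(b)` → prints [93, 7, 6, 226]
`print(c)` → prints [82, 93, 97, 6, 8]

Answer:
[82, 93, 97, 6, 8]
[93, 7, 6, 226]
[82, 93, 97, 6, 8]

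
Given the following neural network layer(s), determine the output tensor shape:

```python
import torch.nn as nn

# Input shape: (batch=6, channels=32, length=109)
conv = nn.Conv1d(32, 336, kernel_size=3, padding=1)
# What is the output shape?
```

Input: (6, 32, 109) -> Output: (6, 336, 109)

Answer: (6, 336, 109)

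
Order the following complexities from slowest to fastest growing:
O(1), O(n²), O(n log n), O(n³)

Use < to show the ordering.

Ordered by growth rate: O(1) < O(n log n) < O(n²) < O(n³)

Answer: O(1) < O(n log n) < O(n²) < O(n³)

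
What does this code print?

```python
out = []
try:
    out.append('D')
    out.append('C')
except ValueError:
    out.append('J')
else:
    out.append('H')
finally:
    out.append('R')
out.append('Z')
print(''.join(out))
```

Execution trace: 'D' (try body) → 'C' (try body, no exception) → 'H' (else) → 'R' (finally) → 'Z' (after the try/except). Output: DCHRZ

Answer: DCHRZ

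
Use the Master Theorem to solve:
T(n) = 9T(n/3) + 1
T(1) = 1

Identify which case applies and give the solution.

a=9, b=3, f(n)=1. log_3(9) = 2. Since c=0 < 2, Case 1 applies: T(n) = Θ(n^log_b(a)) = O(n^2).

Answer: O(n^2) - Case 1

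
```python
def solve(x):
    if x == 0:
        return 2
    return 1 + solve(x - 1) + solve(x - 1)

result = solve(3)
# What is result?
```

solve(x) = 1 + 2·solve(x-1), solve(0)=2. Closed form: (2+1)·2^3 - 1 = 23.

Answer: 23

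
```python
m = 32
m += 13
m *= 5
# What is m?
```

Trace:
`m = 32` → m = 32
`m += 13` → m = 45
`m *= 5` → m = 225
So m = 225

Answer: 225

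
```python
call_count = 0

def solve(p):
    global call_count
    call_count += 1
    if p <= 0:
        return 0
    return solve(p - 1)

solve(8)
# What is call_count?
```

Linear recursion stepping by 1: 9 calls from p=8 down to ≤0.

Answer: 9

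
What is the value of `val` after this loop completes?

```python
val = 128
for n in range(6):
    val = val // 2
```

Halve 6 times: 128 // 2^6 = 2
`val` takes the values: 128 → 64 → 32 → 16 → 8 → 4 → 2

Answer: 2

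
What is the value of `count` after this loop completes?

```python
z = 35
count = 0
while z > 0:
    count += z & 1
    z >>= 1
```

Count set bits in 35 (binary: 0b100011)
`count` takes the values: 0 → 1 → 2 → 3

Answer: 3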